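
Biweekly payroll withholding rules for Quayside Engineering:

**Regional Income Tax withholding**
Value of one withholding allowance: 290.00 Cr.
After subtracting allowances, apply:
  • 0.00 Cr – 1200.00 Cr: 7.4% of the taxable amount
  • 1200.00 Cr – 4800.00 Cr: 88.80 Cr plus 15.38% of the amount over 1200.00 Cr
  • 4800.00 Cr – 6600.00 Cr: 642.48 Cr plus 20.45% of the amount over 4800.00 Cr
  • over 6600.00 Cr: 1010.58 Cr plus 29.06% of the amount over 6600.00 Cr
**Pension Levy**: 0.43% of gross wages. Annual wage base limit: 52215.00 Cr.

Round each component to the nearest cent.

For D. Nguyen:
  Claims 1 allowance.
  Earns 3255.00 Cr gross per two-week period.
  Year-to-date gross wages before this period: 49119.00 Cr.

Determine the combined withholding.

373.57 Cr

Regional Income Tax: taxable = 3255.00 Cr − 1×290.00 Cr = 2965.00 Cr
  88.80 Cr + 15.38% × (2965.00 Cr − 1200.00 Cr) = 88.80 Cr + 15.38% × 1765.00 Cr = 360.26 Cr
Pension Levy: cap 52215.00 Cr − YTD 49119.00 Cr = 3096.00 Cr subject; 0.43% × 3096.00 Cr = 13.31 Cr
Total: 360.26 Cr + 13.31 Cr = 373.57 Cr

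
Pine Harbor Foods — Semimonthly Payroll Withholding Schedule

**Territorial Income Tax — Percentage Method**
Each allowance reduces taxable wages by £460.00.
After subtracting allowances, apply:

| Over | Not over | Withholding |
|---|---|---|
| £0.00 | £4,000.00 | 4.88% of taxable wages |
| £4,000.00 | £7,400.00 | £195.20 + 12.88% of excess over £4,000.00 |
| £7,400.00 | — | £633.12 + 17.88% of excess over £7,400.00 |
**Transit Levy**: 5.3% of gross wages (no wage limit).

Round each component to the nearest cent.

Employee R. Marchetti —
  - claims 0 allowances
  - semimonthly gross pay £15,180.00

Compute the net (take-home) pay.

Territorial Income Tax: taxable = £15,180.00
  £633.12 + 17.88% × (£15,180.00 − £7,400.00) = £633.12 + 17.88% × £7,780.00 = £2,024.18
Transit Levy: 5.3% × £15,180.00 = £804.54
Total withheld: £2,024.18 + £804.54 = £2,828.72
Net pay: £15,180.00 − £2,828.72 = £12,351.28

£12,351.28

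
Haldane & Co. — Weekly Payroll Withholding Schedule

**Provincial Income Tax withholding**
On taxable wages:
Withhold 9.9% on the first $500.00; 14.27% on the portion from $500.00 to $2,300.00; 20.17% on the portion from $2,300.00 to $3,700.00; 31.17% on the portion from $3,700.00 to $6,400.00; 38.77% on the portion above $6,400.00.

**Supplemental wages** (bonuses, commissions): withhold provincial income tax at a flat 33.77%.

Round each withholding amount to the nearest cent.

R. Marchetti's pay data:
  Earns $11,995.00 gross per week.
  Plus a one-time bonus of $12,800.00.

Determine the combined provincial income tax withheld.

$7,922.07

Provincial Income Tax: taxable = $11,995.00
  $1,430.33 + 38.77% × ($11,995.00 − $6,400.00) = $1,430.33 + 38.77% × $5,595.00 = $3,599.51
Supplemental (33.77% flat on bonus): 33.77% × $12,800.00 = $4,322.56
Total provincial income tax: $3,599.51 + $4,322.56 = $7,922.07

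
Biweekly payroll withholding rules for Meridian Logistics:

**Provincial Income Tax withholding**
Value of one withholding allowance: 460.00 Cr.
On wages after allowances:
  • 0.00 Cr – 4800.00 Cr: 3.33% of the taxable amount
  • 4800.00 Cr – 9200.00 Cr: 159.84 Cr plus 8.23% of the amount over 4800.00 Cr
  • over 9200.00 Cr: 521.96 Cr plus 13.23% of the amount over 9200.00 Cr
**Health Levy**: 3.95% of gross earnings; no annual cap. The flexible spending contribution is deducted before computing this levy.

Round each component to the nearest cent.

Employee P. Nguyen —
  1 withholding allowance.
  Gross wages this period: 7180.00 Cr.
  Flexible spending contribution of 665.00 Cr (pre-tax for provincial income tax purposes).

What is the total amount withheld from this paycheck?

520.47 Cr

Provincial Income Tax: taxable = 7180.00 Cr − 665.00 Cr − 1×460.00 Cr = 6055.00 Cr
  159.84 Cr + 8.23% × (6055.00 Cr − 4800.00 Cr) = 159.84 Cr + 8.23% × 1255.00 Cr = 263.13 Cr
Health Levy: 3.95% × 6515.00 Cr = 257.34 Cr
Total: 263.13 Cr + 257.34 Cr = 520.47 Cr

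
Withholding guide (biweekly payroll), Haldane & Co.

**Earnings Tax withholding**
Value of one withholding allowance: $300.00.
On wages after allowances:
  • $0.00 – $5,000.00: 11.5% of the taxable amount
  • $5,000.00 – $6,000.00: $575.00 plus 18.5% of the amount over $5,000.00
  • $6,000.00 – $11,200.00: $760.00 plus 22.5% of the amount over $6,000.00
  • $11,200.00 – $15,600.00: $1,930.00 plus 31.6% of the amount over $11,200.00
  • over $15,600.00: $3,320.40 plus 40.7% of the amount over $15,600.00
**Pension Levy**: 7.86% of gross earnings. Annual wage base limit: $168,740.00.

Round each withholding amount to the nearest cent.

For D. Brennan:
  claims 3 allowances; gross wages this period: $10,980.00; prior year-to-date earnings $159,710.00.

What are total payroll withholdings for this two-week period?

$2,387.76

Earnings Tax: taxable = $10,980.00 − 3×$300.00 = $10,080.00
  $760.00 + 22.5% × ($10,080.00 − $6,000.00) = $760.00 + 22.5% × $4,080.00 = $1,678.00
Pension Levy: cap $168,740.00 − YTD $159,710.00 = $9,030.00 subject; 7.86% × $9,030.00 = $709.76
Total: $1,678.00 + $709.76 = $2,387.76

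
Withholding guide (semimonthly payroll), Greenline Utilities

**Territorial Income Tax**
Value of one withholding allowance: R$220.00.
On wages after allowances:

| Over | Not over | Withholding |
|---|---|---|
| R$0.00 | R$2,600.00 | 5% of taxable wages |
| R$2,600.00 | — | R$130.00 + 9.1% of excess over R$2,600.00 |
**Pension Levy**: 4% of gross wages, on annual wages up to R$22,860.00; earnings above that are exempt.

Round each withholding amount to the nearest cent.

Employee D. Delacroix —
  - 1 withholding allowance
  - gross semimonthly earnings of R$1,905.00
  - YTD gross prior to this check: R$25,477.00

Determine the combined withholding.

Territorial Income Tax: taxable = R$1,905.00 − 1×R$220.00 = R$1,685.00
  5% × R$1,685.00 = R$84.25
Pension Levy: YTD R$25,477.00 ≥ cap R$22,860.00 → R$0.00
Total: R$84.25 + R$0.00 = R$84.25

R$84.25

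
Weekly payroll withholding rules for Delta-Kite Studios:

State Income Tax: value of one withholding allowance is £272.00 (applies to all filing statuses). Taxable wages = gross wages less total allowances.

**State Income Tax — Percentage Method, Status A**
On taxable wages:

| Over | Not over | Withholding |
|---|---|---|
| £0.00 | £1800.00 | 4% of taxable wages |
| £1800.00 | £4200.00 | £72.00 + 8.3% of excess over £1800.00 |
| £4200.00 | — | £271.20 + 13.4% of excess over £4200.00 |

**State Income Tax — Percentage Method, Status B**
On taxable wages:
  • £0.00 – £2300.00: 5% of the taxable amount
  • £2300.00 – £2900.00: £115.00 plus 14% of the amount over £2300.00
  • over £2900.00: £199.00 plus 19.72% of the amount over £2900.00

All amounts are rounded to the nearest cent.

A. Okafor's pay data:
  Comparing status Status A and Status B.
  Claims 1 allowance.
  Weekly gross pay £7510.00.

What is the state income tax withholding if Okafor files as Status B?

£1054.45

State Income Tax (Status B): taxable = £7510.00 − 1×£272.00 = £7238.00
  £199.00 + 19.72% × (£7238.00 − £2900.00) = £199.00 + 19.72% × £4338.00 = £1054.45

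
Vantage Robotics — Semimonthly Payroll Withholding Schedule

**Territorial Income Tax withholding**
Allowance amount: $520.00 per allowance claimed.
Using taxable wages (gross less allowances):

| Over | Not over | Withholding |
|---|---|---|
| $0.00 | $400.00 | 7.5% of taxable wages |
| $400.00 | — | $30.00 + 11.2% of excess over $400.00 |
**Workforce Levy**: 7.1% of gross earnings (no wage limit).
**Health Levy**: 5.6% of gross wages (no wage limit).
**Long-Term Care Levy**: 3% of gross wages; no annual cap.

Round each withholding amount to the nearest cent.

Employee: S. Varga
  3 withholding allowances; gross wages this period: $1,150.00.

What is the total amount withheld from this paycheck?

$180.55

Territorial Income Tax: taxable = $1,150.00 − 3×$520.00 = $-410.00
  Taxable ≤ 0 → $0.00
Workforce Levy: 7.1% × $1,150.00 = $81.65
Health Levy: 5.6% × $1,150.00 = $64.40
Long-Term Care Levy: 3% × $1,150.00 = $34.50
Total: $0.00 + $81.65 + $64.40 + $34.50 = $180.55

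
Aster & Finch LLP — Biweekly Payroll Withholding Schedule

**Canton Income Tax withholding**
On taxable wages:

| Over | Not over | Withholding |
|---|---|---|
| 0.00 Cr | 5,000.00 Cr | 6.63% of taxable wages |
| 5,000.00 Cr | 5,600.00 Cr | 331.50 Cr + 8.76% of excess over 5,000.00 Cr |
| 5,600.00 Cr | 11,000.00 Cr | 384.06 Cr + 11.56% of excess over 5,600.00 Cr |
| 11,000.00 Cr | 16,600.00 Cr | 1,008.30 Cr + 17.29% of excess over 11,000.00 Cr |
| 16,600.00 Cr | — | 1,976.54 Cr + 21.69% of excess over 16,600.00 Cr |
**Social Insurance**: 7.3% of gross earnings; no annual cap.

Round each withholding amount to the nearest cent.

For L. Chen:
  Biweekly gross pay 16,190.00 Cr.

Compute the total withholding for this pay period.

Canton Income Tax: taxable = 16,190.00 Cr
  1,008.30 Cr + 17.29% × (16,190.00 Cr − 11,000.00 Cr) = 1,008.30 Cr + 17.29% × 5,190.00 Cr = 1,905.65 Cr
Social Insurance: 7.3% × 16,190.00 Cr = 1,181.87 Cr
Total: 1,905.65 Cr + 1,181.87 Cr = 3,087.52 Cr

3,087.52 Cr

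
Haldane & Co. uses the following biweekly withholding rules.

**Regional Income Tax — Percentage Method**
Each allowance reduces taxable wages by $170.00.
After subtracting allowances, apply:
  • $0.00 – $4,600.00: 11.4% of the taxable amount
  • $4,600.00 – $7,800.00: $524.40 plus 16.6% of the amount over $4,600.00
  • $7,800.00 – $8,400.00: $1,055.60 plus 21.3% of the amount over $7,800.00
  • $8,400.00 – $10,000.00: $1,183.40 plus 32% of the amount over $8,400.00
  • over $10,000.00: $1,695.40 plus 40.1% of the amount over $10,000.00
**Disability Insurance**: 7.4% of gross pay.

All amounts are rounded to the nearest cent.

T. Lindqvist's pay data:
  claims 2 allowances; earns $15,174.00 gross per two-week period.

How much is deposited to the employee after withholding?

Regional Income Tax: taxable = $15,174.00 − 2×$170.00 = $14,834.00
  $1,695.40 + 40.1% × ($14,834.00 − $10,000.00) = $1,695.40 + 40.1% × $4,834.00 = $3,633.83
Disability Insurance: 7.4% × $15,174.00 = $1,122.88
Total withheld: $3,633.83 + $1,122.88 = $4,756.71
Net pay: $15,174.00 − $4,756.71 = $10,417.29

$10,417.29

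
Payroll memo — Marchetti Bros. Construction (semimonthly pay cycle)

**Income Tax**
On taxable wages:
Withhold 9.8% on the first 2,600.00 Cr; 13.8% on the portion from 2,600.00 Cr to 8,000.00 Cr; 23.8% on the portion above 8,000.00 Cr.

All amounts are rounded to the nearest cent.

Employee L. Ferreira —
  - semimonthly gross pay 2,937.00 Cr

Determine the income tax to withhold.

Income Tax: taxable = 2,937.00 Cr
  254.80 Cr + 13.8% × (2,937.00 Cr − 2,600.00 Cr) = 254.80 Cr + 13.8% × 337.00 Cr = 301.31 Cr

301.31 Cr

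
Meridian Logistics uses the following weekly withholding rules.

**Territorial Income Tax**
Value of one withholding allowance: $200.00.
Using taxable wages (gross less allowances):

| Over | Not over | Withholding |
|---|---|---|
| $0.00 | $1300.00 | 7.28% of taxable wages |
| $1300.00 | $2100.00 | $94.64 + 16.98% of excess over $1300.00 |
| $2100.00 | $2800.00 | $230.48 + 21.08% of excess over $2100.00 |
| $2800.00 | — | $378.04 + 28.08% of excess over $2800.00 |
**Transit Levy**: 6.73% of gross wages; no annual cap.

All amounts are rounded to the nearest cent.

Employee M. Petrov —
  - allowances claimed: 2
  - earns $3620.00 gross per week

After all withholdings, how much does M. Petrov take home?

Territorial Income Tax: taxable = $3620.00 − 2×$200.00 = $3220.00
  $378.04 + 28.08% × ($3220.00 − $2800.00) = $378.04 + 28.08% × $420.00 = $495.98
Transit Levy: 6.73% × $3620.00 = $243.63
Total withheld: $495.98 + $243.63 = $739.61
Net pay: $3620.00 − $739.61 = $2880.39

$2880.39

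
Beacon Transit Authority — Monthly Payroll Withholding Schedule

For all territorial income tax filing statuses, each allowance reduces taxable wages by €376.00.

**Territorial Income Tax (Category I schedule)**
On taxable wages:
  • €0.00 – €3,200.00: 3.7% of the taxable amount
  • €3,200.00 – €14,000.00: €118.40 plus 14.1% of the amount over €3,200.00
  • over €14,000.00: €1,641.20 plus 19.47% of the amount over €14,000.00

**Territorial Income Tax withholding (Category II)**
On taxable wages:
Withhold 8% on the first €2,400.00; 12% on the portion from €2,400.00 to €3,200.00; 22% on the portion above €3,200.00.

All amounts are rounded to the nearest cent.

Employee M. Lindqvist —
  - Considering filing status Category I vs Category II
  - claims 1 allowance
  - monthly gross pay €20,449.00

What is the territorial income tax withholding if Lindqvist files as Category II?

Territorial Income Tax (Category II): taxable = €20,449.00 − 1×€376.00 = €20,073.00
  €288.00 + 22% × (€20,073.00 − €3,200.00) = €288.00 + 22% × €16,873.00 = €4,000.06

€4,000.06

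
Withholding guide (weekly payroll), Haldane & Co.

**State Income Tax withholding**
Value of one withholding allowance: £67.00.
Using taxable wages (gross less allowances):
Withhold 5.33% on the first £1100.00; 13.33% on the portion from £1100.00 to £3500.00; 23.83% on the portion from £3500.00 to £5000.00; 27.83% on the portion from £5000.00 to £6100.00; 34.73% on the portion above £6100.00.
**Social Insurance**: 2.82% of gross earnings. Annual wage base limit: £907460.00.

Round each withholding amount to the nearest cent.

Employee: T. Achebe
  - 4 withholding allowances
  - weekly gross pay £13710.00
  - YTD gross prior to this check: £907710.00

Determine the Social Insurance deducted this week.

Social Insurance: YTD £907710.00 ≥ cap £907460.00 → £0.00

£0.00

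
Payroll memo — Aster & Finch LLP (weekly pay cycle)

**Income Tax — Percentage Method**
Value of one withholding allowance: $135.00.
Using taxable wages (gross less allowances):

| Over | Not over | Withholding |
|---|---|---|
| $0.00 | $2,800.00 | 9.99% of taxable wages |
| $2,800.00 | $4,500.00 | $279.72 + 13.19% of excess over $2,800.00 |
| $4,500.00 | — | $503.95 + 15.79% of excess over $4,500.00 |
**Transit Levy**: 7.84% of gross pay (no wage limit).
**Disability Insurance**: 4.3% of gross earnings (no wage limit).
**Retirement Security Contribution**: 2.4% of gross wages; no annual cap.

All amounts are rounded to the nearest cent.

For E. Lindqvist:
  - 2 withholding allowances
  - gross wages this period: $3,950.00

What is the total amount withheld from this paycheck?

$970.12

Income Tax: taxable = $3,950.00 − 2×$135.00 = $3,680.00
  $279.72 + 13.19% × ($3,680.00 − $2,800.00) = $279.72 + 13.19% × $880.00 = $395.79
Transit Levy: 7.84% × $3,950.00 = $309.68
Disability Insurance: 4.3% × $3,950.00 = $169.85
Retirement Security Contribution: 2.4% × $3,950.00 = $94.80
Total: $395.79 + $309.68 + $169.85 + $94.80 = $970.12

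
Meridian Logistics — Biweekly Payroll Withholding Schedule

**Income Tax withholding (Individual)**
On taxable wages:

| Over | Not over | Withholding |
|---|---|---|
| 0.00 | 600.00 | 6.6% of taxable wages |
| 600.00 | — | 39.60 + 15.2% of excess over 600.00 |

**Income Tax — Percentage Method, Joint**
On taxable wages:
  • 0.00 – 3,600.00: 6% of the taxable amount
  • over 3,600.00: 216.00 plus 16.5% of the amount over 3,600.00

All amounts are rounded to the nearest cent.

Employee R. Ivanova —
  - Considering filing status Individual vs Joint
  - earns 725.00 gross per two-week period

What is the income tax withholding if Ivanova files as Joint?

43.50

Income Tax (Joint): taxable = 725.00
  6% × 725.00 = 43.50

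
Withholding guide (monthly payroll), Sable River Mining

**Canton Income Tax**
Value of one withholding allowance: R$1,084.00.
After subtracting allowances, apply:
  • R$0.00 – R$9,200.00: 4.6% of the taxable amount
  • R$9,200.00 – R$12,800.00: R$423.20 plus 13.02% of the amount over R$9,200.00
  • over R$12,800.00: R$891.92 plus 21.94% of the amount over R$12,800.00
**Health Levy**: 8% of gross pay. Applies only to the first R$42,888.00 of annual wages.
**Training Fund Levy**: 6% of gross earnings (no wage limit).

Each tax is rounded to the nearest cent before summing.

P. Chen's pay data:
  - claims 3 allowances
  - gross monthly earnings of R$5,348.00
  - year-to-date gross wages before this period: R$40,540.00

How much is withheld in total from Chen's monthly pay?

Canton Income Tax: taxable = R$5,348.00 − 3×R$1,084.00 = R$2,096.00
  4.6% × R$2,096.00 = R$96.42
Health Levy: cap R$42,888.00 − YTD R$40,540.00 = R$2,348.00 subject; 8% × R$2,348.00 = R$187.84
Training Fund Levy: 6% × R$5,348.00 = R$320.88
Total: R$96.42 + R$187.84 + R$320.88 = R$605.14

R$605.14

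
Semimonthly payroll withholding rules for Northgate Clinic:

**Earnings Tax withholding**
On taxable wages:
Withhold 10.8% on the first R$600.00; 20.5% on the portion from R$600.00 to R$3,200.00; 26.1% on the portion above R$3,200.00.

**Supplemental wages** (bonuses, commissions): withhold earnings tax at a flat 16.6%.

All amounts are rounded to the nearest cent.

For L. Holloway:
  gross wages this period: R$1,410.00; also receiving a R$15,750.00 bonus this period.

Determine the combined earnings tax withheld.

R$2,845.35

Earnings Tax: taxable = R$1,410.00
  R$64.80 + 20.5% × (R$1,410.00 − R$600.00) = R$64.80 + 20.5% × R$810.00 = R$230.85
Supplemental (16.6% flat on bonus): 16.6% × R$15,750.00 = R$2,614.50
Total earnings tax: R$230.85 + R$2,614.50 = R$2,845.35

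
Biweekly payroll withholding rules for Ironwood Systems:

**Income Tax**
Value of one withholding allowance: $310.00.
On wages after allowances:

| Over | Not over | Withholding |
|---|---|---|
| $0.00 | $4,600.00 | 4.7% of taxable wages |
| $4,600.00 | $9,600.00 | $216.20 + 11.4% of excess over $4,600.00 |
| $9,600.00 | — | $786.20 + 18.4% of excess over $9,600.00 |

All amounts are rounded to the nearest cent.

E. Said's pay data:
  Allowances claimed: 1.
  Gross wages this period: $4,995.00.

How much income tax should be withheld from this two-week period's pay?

$225.89

Income Tax: taxable = $4,995.00 − 1×$310.00 = $4,685.00
  $216.20 + 11.4% × ($4,685.00 − $4,600.00) = $216.20 + 11.4% × $85.00 = $225.89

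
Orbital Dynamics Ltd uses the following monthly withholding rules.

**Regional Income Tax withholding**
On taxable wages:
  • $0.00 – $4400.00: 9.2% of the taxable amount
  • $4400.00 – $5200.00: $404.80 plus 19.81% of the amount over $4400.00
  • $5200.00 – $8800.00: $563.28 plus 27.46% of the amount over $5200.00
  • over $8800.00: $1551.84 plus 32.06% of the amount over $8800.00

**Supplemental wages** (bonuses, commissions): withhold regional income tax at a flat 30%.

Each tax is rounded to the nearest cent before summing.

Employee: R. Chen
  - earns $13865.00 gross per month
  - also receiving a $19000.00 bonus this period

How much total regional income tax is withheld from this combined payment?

$8875.68

Regional Income Tax: taxable = $13865.00
  $1551.84 + 32.06% × ($13865.00 − $8800.00) = $1551.84 + 32.06% × $5065.00 = $3175.68
Supplemental (30% flat on bonus): 30% × $19000.00 = $5700.00
Total regional income tax: $3175.68 + $5700.00 = $8875.68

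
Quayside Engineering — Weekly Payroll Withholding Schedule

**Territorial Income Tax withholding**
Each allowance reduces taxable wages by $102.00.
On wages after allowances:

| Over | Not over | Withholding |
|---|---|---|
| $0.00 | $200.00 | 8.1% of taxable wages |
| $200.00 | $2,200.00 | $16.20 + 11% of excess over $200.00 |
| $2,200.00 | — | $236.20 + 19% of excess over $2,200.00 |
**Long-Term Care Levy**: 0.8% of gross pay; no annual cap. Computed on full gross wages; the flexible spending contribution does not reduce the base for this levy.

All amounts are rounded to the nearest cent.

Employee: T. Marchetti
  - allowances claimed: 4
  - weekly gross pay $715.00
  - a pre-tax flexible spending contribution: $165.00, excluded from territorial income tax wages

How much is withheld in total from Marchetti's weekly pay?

Territorial Income Tax: taxable = $715.00 − $165.00 − 4×$102.00 = $142.00
  8.1% × $142.00 = $11.50
Long-Term Care Levy: 0.8% × $715.00 = $5.72
Total: $11.50 + $5.72 = $17.22

$17.22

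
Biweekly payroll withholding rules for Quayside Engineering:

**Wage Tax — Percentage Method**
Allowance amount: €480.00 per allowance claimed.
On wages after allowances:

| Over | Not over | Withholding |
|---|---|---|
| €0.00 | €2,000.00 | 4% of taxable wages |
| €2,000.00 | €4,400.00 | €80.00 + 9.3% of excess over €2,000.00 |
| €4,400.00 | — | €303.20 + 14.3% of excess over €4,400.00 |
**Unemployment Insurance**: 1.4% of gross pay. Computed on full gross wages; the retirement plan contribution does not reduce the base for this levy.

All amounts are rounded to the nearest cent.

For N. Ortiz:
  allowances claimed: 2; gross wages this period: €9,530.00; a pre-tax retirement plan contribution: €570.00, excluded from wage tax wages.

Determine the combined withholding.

Wage Tax: taxable = €9,530.00 − €570.00 − 2×€480.00 = €8,000.00
  €303.20 + 14.3% × (€8,000.00 − €4,400.00) = €303.20 + 14.3% × €3,600.00 = €818.00
Unemployment Insurance: 1.4% × €9,530.00 = €133.42
Total: €818.00 + €133.42 = €951.42

€951.42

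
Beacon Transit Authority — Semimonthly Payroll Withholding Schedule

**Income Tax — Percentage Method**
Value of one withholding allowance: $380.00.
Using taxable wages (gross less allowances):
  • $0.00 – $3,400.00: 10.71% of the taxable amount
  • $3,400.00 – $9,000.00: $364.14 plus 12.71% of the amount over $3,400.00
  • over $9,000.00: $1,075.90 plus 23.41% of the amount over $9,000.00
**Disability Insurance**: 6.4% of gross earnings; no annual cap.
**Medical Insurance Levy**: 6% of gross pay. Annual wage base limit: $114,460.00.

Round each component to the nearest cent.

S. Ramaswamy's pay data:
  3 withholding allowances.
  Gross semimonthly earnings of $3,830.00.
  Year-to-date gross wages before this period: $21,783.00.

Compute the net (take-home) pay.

Income Tax: taxable = $3,830.00 − 3×$380.00 = $2,690.00
  10.71% × $2,690.00 = $288.10
Disability Insurance: 6.4% × $3,830.00 = $245.12
Medical Insurance Levy: 6% × $3,830.00 = $229.80
Total withheld: $288.10 + $245.12 + $229.80 = $763.02
Net pay: $3,830.00 − $763.02 = $3,066.98

$3,066.98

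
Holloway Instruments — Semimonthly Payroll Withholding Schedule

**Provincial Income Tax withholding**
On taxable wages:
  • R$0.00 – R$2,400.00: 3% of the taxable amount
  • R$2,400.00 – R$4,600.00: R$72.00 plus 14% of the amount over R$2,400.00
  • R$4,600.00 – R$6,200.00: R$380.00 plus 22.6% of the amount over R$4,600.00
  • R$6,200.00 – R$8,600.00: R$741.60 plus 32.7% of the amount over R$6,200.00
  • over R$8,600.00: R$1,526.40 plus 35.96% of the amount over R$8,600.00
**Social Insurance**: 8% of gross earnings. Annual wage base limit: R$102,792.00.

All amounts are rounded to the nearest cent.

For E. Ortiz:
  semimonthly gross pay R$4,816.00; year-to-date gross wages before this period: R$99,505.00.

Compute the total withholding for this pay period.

Provincial Income Tax: taxable = R$4,816.00
  R$380.00 + 22.6% × (R$4,816.00 − R$4,600.00) = R$380.00 + 22.6% × R$216.00 = R$428.82
Social Insurance: cap R$102,792.00 − YTD R$99,505.00 = R$3,287.00 subject; 8% × R$3,287.00 = R$262.96
Total: R$428.82 + R$262.96 = R$691.78

R$691.78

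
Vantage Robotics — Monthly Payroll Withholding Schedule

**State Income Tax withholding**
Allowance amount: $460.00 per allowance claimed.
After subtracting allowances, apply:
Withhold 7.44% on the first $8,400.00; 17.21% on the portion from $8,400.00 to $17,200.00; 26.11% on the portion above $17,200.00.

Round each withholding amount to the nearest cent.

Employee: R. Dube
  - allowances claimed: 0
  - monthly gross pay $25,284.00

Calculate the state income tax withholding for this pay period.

State Income Tax: taxable = $25,284.00
  $2,139.44 + 26.11% × ($25,284.00 − $17,200.00) = $2,139.44 + 26.11% × $8,084.00 = $4,250.17

$4,250.17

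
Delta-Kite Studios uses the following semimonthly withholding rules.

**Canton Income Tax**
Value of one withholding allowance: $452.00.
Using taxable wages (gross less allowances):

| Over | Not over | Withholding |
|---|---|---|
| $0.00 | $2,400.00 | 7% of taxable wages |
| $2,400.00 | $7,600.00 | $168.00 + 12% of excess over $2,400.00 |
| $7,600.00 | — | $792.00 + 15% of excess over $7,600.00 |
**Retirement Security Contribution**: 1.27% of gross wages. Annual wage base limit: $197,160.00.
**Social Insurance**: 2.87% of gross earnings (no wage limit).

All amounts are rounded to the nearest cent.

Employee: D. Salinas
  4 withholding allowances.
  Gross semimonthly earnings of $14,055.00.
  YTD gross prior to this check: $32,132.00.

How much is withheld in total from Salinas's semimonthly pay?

Canton Income Tax: taxable = $14,055.00 − 4×$452.00 = $12,247.00
  $792.00 + 15% × ($12,247.00 − $7,600.00) = $792.00 + 15% × $4,647.00 = $1,489.05
Retirement Security Contribution: 1.27% × $14,055.00 = $178.50
Social Insurance: 2.87% × $14,055.00 = $403.38
Total: $1,489.05 + $178.50 + $403.38 = $2,070.93

$2,070.93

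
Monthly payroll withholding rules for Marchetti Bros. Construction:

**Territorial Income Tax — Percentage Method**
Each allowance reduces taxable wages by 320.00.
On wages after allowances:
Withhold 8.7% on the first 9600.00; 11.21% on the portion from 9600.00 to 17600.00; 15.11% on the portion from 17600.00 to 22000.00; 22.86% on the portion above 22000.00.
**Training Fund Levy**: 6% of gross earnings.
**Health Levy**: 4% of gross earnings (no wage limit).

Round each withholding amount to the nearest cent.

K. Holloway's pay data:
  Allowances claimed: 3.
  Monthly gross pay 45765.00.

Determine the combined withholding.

Territorial Income Tax: taxable = 45765.00 − 3×320.00 = 44805.00
  2396.84 + 22.86% × (44805.00 − 22000.00) = 2396.84 + 22.86% × 22805.00 = 7610.06
Training Fund Levy: 6% × 45765.00 = 2745.90
Health Levy: 4% × 45765.00 = 1830.60
Total: 7610.06 + 2745.90 + 1830.60 = 12186.56

12186.56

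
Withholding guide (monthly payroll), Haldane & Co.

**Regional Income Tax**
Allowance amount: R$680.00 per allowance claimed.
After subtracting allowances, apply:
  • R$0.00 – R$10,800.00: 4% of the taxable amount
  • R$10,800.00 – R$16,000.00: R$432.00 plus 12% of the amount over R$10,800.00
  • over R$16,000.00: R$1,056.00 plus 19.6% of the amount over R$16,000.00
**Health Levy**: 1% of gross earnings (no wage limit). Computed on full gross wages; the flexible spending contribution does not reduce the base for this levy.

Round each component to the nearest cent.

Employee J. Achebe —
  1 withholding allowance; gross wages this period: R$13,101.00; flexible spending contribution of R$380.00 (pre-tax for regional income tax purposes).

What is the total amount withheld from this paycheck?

Regional Income Tax: taxable = R$13,101.00 − R$380.00 − 1×R$680.00 = R$12,041.00
  R$432.00 + 12% × (R$12,041.00 − R$10,800.00) = R$432.00 + 12% × R$1,241.00 = R$580.92
Health Levy: 1% × R$13,101.00 = R$131.01
Total: R$580.92 + R$131.01 = R$711.93

R$711.93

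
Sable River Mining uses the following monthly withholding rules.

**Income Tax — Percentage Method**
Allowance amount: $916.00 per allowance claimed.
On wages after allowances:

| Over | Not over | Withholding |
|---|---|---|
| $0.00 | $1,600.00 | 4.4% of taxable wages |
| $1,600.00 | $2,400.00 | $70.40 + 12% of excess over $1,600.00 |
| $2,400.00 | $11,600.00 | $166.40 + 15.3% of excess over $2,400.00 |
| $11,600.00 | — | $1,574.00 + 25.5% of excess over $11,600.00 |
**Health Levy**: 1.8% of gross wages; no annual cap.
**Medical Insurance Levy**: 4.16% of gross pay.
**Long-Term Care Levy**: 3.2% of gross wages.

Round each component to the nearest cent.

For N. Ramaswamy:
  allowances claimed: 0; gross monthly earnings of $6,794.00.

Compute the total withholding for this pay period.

$1,461.01

Income Tax: taxable = $6,794.00
  $166.40 + 15.3% × ($6,794.00 − $2,400.00) = $166.40 + 15.3% × $4,394.00 = $838.68
Health Levy: 1.8% × $6,794.00 = $122.29
Medical Insurance Levy: 4.16% × $6,794.00 = $282.63
Long-Term Care Levy: 3.2% × $6,794.00 = $217.41
Total: $838.68 + $122.29 + $282.63 + $217.41 = $1,461.01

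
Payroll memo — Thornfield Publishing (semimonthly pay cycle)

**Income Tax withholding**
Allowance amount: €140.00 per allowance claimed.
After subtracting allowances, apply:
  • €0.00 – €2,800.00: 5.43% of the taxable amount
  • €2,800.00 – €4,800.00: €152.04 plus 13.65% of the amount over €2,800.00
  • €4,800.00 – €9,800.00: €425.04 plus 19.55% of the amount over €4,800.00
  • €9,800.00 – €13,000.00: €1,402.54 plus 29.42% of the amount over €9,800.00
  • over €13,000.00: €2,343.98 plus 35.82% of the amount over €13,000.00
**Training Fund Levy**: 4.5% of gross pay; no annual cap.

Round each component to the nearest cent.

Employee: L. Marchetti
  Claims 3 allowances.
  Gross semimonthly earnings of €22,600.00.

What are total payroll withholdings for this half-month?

€6,649.26

Income Tax: taxable = €22,600.00 − 3×€140.00 = €22,180.00
  €2,343.98 + 35.82% × (€22,180.00 − €13,000.00) = €2,343.98 + 35.82% × €9,180.00 = €5,632.26
Training Fund Levy: 4.5% × €22,600.00 = €1,017.00
Total: €5,632.26 + €1,017.00 = €6,649.26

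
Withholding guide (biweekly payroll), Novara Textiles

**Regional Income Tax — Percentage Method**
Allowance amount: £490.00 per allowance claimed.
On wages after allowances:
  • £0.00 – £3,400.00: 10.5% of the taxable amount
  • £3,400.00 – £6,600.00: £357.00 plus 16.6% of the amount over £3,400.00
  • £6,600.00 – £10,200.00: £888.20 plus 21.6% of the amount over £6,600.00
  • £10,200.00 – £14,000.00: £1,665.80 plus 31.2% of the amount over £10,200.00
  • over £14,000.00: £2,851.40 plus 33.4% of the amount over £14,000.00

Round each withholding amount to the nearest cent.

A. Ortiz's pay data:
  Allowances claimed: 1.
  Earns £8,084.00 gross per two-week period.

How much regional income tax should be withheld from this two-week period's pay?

£1,102.90

Regional Income Tax: taxable = £8,084.00 − 1×£490.00 = £7,594.00
  £888.20 + 21.6% × (£7,594.00 − £6,600.00) = £888.20 + 21.6% × £994.00 = £1,102.90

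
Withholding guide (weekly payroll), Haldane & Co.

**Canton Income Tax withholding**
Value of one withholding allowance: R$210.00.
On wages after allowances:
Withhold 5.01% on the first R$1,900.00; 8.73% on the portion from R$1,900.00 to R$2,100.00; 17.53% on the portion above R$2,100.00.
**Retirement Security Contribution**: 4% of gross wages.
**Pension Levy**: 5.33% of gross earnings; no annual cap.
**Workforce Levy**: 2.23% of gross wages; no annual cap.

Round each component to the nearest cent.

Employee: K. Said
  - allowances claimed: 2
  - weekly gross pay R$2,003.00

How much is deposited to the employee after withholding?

R$1,692.14

Canton Income Tax: taxable = R$2,003.00 − 2×R$210.00 = R$1,583.00
  5.01% × R$1,583.00 = R$79.31
Retirement Security Contribution: 4% × R$2,003.00 = R$80.12
Pension Levy: 5.33% × R$2,003.00 = R$106.76
Workforce Levy: 2.23% × R$2,003.00 = R$44.67
Total withheld: R$79.31 + R$80.12 + R$106.76 + R$44.67 = R$310.86
Net pay: R$2,003.00 − R$310.86 = R$1,692.14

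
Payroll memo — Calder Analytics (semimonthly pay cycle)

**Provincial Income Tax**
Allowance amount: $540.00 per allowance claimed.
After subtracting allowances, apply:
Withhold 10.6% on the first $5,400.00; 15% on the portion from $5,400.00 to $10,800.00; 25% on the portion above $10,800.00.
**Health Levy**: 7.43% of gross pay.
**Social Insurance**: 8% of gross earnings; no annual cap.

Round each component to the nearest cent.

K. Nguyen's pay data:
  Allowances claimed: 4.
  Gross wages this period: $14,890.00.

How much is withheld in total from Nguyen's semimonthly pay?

Provincial Income Tax: taxable = $14,890.00 − 4×$540.00 = $12,730.00
  $1,382.40 + 25% × ($12,730.00 − $10,800.00) = $1,382.40 + 25% × $1,930.00 = $1,864.90
Health Levy: 7.43% × $14,890.00 = $1,106.33
Social Insurance: 8% × $14,890.00 = $1,191.20
Total: $1,864.90 + $1,106.33 + $1,191.20 = $4,162.43

$4,162.43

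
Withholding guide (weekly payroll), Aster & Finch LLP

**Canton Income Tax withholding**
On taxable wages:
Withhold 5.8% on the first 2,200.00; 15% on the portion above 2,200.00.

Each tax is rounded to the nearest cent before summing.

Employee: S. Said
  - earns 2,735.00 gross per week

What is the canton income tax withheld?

207.85

Canton Income Tax: taxable = 2,735.00
  127.60 + 15% × (2,735.00 − 2,200.00) = 127.60 + 15% × 535.00 = 207.85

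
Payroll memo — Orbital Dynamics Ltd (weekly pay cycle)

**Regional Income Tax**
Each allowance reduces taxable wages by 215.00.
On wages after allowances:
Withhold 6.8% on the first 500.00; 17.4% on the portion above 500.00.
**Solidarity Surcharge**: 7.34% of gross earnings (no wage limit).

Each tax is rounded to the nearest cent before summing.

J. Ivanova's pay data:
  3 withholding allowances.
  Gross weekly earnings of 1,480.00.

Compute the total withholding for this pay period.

200.92

Regional Income Tax: taxable = 1,480.00 − 3×215.00 = 835.00
  34.00 + 17.4% × (835.00 − 500.00) = 34.00 + 17.4% × 335.00 = 92.29
Solidarity Surcharge: 7.34% × 1,480.00 = 108.63
Total: 92.29 + 108.63 = 200.92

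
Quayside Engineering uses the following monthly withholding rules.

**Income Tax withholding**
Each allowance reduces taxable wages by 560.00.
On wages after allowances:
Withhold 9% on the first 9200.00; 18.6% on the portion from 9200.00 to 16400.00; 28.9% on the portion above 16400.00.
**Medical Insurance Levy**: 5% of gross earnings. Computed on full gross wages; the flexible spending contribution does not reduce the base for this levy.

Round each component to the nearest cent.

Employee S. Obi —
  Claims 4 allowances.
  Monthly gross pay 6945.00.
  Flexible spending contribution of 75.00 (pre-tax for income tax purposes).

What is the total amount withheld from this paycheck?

763.95

Income Tax: taxable = 6945.00 − 75.00 − 4×560.00 = 4630.00
  9% × 4630.00 = 416.70
Medical Insurance Levy: 5% × 6945.00 = 347.25
Total: 416.70 + 347.25 = 763.95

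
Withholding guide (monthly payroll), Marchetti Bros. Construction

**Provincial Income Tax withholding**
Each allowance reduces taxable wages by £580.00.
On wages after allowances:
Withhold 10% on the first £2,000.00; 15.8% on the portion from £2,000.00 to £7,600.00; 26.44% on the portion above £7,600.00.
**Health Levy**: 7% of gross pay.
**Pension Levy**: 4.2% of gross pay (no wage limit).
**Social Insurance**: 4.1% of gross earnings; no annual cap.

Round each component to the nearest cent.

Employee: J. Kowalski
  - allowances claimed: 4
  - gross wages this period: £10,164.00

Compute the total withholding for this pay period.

£2,704.40

Provincial Income Tax: taxable = £10,164.00 − 4×£580.00 = £7,844.00
  £1,084.80 + 26.44% × (£7,844.00 − £7,600.00) = £1,084.80 + 26.44% × £244.00 = £1,149.31
Health Levy: 7% × £10,164.00 = £711.48
Pension Levy: 4.2% × £10,164.00 = £426.89
Social Insurance: 4.1% × £10,164.00 = £416.72
Total: £1,149.31 + £711.48 + £426.89 + £416.72 = £2,704.40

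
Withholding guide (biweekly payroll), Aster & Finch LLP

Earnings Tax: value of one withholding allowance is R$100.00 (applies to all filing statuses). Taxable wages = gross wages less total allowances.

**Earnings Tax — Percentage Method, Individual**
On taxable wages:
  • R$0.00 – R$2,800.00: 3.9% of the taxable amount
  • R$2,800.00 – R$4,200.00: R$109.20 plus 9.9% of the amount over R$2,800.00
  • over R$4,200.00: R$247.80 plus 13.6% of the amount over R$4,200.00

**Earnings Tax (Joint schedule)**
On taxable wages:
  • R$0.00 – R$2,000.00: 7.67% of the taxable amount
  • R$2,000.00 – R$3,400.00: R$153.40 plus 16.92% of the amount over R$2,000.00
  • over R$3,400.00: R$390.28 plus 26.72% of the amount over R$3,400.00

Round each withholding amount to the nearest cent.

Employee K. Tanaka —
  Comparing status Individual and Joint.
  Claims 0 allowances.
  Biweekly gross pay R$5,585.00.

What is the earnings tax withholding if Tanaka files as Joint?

R$974.11

Earnings Tax (Joint): taxable = R$5,585.00
  R$390.28 + 26.72% × (R$5,585.00 − R$3,400.00) = R$390.28 + 26.72% × R$2,185.00 = R$974.11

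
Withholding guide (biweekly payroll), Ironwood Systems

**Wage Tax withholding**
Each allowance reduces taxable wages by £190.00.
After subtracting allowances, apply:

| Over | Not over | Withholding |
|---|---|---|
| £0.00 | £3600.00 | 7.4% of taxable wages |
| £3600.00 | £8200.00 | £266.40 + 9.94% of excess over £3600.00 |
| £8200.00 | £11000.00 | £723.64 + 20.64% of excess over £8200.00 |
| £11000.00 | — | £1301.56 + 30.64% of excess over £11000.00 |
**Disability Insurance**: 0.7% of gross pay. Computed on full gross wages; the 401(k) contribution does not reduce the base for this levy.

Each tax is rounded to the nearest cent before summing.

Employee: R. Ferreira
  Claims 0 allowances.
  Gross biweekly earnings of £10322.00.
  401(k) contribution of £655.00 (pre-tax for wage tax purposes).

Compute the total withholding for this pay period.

£1098.68

Wage Tax: taxable = £10322.00 − £655.00 = £9667.00
  £723.64 + 20.64% × (£9667.00 − £8200.00) = £723.64 + 20.64% × £1467.00 = £1026.43
Disability Insurance: 0.7% × £10322.00 = £72.25
Total: £1026.43 + £72.25 = £1098.68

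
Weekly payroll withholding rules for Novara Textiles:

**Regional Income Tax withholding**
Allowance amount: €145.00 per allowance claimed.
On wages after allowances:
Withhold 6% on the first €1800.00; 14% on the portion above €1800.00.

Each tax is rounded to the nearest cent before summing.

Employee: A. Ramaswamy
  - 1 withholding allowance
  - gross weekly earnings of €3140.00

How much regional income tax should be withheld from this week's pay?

Regional Income Tax: taxable = €3140.00 − 1×€145.00 = €2995.00
  €108.00 + 14% × (€2995.00 − €1800.00) = €108.00 + 14% × €1195.00 = €275.30

€275.30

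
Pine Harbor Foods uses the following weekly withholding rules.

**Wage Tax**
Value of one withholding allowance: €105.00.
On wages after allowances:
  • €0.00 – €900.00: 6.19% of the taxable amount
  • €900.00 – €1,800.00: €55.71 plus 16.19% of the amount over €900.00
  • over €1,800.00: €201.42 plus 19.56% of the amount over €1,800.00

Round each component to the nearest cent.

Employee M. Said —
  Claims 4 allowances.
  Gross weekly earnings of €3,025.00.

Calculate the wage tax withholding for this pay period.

€358.88

Wage Tax: taxable = €3,025.00 − 4×€105.00 = €2,605.00
  €201.42 + 19.56% × (€2,605.00 − €1,800.00) = €201.42 + 19.56% × €805.00 = €358.88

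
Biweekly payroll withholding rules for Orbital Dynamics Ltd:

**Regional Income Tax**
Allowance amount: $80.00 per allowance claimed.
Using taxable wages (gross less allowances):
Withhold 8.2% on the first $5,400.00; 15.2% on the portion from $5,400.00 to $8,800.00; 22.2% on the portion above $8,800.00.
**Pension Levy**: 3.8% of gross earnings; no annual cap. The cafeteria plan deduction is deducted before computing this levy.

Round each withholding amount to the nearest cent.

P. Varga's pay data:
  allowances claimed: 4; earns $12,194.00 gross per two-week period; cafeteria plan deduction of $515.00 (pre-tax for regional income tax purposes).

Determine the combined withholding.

$1,971.50

Regional Income Tax: taxable = $12,194.00 − $515.00 − 4×$80.00 = $11,359.00
  $959.60 + 22.2% × ($11,359.00 − $8,800.00) = $959.60 + 22.2% × $2,559.00 = $1,527.70
Pension Levy: 3.8% × $11,679.00 = $443.80
Total: $1,527.70 + $443.80 = $1,971.50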